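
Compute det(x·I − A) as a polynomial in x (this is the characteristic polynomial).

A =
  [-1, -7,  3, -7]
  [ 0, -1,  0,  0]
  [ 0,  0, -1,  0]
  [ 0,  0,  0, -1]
x^4 + 4*x^3 + 6*x^2 + 4*x + 1

Expanding det(x·I − A) (e.g. by cofactor expansion or by noting that A is similar to its Jordan form J, which has the same characteristic polynomial as A) gives
  χ_A(x) = x^4 + 4*x^3 + 6*x^2 + 4*x + 1
which factors as (x + 1)^4. The eigenvalues (with algebraic multiplicities) are λ = -1 with multiplicity 4.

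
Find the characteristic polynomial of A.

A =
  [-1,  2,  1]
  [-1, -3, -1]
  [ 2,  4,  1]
x^3 + 3*x^2 + 3*x + 1

Expanding det(x·I − A) (e.g. by cofactor expansion or by noting that A is similar to its Jordan form J, which has the same characteristic polynomial as A) gives
  χ_A(x) = x^3 + 3*x^2 + 3*x + 1
which factors as (x + 1)^3. The eigenvalues (with algebraic multiplicities) are λ = -1 with multiplicity 3.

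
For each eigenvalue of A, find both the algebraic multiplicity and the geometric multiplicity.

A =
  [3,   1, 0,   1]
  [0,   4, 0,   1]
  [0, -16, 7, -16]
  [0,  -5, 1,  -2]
λ = 3: alg = 4, geom = 2

Step 1 — factor the characteristic polynomial to read off the algebraic multiplicities:
  χ_A(x) = (x - 3)^4

Step 2 — compute geometric multiplicities via the rank-nullity identity g(λ) = n − rank(A − λI):
  rank(A − (3)·I) = 2, so dim ker(A − (3)·I) = n − 2 = 2

Summary:
  λ = 3: algebraic multiplicity = 4, geometric multiplicity = 2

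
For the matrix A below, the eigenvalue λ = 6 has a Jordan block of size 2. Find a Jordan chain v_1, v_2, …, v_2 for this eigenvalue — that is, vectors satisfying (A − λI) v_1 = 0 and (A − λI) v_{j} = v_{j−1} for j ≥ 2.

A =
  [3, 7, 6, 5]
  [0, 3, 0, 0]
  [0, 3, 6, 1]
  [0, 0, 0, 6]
A Jordan chain for λ = 6 of length 2:
v_1 = (2, 0, 1, 0)ᵀ
v_2 = (1, 0, 0, 1)ᵀ

Let N = A − (6)·I. We want v_2 with N^2 v_2 = 0 but N^1 v_2 ≠ 0; then v_{j-1} := N · v_j for j = 2, …, 2.

Pick v_2 = (1, 0, 0, 1)ᵀ.
Then v_1 = N · v_2 = (2, 0, 1, 0)ᵀ.

Sanity check: (A − (6)·I) v_1 = (0, 0, 0, 0)ᵀ = 0. ✓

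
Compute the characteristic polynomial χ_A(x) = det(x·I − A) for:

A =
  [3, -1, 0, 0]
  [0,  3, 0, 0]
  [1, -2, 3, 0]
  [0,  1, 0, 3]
x^4 - 12*x^3 + 54*x^2 - 108*x + 81

Expanding det(x·I − A) (e.g. by cofactor expansion or by noting that A is similar to its Jordan form J, which has the same characteristic polynomial as A) gives
  χ_A(x) = x^4 - 12*x^3 + 54*x^2 - 108*x + 81
which factors as (x - 3)^4. The eigenvalues (with algebraic multiplicities) are λ = 3 with multiplicity 4.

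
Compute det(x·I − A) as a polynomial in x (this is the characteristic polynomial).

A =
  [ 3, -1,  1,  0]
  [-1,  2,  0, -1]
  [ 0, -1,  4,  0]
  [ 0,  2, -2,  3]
x^4 - 12*x^3 + 54*x^2 - 108*x + 81

Expanding det(x·I − A) (e.g. by cofactor expansion or by noting that A is similar to its Jordan form J, which has the same characteristic polynomial as A) gives
  χ_A(x) = x^4 - 12*x^3 + 54*x^2 - 108*x + 81
which factors as (x - 3)^4. The eigenvalues (with algebraic multiplicities) are λ = 3 with multiplicity 4.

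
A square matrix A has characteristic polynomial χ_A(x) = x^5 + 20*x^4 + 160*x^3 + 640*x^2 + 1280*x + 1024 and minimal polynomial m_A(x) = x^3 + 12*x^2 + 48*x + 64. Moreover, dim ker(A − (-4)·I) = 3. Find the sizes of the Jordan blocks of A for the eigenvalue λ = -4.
Block sizes for λ = -4: [3, 1, 1]

Step 1 — from the characteristic polynomial, algebraic multiplicity of λ = -4 is 5. From dim ker(A − (-4)·I) = 3, there are exactly 3 Jordan blocks for λ = -4.
Step 2 — from the minimal polynomial, the factor (x + 4)^3 tells us the largest block for λ = -4 has size 3.
Step 3 — with total size 5, 3 blocks, and largest block 3, the block sizes (in nonincreasing order) are [3, 1, 1].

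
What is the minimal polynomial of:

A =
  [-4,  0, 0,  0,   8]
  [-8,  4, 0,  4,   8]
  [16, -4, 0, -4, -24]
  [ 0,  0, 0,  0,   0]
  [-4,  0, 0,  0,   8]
x^2 - 4*x

The characteristic polynomial is χ_A(x) = x^3*(x - 4)^2, so the eigenvalues are known. The minimal polynomial is
  m_A(x) = Π_λ (x − λ)^{k_λ}
where k_λ is the size of the *largest* Jordan block for λ (equivalently, the smallest k with (A − λI)^k v = 0 for every generalised eigenvector v of λ).

  λ = 0: largest Jordan block has size 1, contributing (x − 0)
  λ = 4: largest Jordan block has size 1, contributing (x − 4)

So m_A(x) = x*(x - 4) = x^2 - 4*x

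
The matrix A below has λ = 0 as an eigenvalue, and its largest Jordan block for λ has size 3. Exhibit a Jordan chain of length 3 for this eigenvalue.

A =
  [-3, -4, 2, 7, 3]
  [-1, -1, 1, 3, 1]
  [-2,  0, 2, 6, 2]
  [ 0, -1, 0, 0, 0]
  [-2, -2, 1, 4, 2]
A Jordan chain for λ = 0 of length 3:
v_1 = (3, 0, -2, 1, 2)ᵀ
v_2 = (-3, -1, -2, 0, -2)ᵀ
v_3 = (1, 0, 0, 0, 0)ᵀ

Let N = A − (0)·I. We want v_3 with N^3 v_3 = 0 but N^2 v_3 ≠ 0; then v_{j-1} := N · v_j for j = 3, …, 2.

Pick v_3 = (1, 0, 0, 0, 0)ᵀ.
Then v_2 = N · v_3 = (-3, -1, -2, 0, -2)ᵀ.
Then v_1 = N · v_2 = (3, 0, -2, 1, 2)ᵀ.

Sanity check: (A − (0)·I) v_1 = (0, 0, 0, 0, 0)ᵀ = 0. ✓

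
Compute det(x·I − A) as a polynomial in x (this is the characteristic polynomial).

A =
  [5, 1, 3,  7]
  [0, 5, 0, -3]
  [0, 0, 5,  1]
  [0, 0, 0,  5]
x^4 - 20*x^3 + 150*x^2 - 500*x + 625

Expanding det(x·I − A) (e.g. by cofactor expansion or by noting that A is similar to its Jordan form J, which has the same characteristic polynomial as A) gives
  χ_A(x) = x^4 - 20*x^3 + 150*x^2 - 500*x + 625
which factors as (x - 5)^4. The eigenvalues (with algebraic multiplicities) are λ = 5 with multiplicity 4.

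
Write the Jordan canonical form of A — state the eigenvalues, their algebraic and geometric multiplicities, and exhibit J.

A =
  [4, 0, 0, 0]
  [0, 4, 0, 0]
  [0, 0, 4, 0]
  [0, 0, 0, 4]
J_1(4) ⊕ J_1(4) ⊕ J_1(4) ⊕ J_1(4)

The characteristic polynomial is
  det(x·I − A) = x^4 - 16*x^3 + 96*x^2 - 256*x + 256 = (x - 4)^4

Eigenvalues and multiplicities (the geometric multiplicity of λ is n − rank(A − λI), which equals the number of Jordan blocks for λ):
  λ = 4: algebraic multiplicity = 4, geometric multiplicity = 4

Determining the block sizes for each eigenvalue:
  λ = 4: gm = am = 4, so every block has size 1 → block sizes [1, 1, 1, 1]

Assembling the blocks gives a Jordan form
J =
  [4, 0, 0, 0]
  [0, 4, 0, 0]
  [0, 0, 4, 0]
  [0, 0, 0, 4]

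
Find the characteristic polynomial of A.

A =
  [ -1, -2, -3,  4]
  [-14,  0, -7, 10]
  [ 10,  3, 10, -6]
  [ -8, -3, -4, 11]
x^4 - 20*x^3 + 150*x^2 - 500*x + 625

Expanding det(x·I − A) (e.g. by cofactor expansion or by noting that A is similar to its Jordan form J, which has the same characteristic polynomial as A) gives
  χ_A(x) = x^4 - 20*x^3 + 150*x^2 - 500*x + 625
which factors as (x - 5)^4. The eigenvalues (with algebraic multiplicities) are λ = 5 with multiplicity 4.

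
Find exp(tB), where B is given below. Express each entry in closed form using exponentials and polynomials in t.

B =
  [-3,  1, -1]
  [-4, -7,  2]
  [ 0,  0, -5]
e^{tB} =
  [2*t*exp(-5*t) + exp(-5*t), t*exp(-5*t), -t*exp(-5*t)]
  [-4*t*exp(-5*t), -2*t*exp(-5*t) + exp(-5*t), 2*t*exp(-5*t)]
  [0, 0, exp(-5*t)]

Strategy: write B = P · J · P⁻¹ where J is a Jordan canonical form, so e^{tB} = P · e^{tJ} · P⁻¹, and e^{tJ} can be computed block-by-block.

B has Jordan form
J =
  [-5,  1,  0]
  [ 0, -5,  0]
  [ 0,  0, -5]
(up to reordering of blocks).

Per-block formulas:
  For a 1×1 block at λ = -5: exp(t · [-5]) = [e^(-5t)].
  For a 2×2 Jordan block J_2(-5): exp(t · J_2(-5)) = e^(-5t)·(I + t·N), where N is the 2×2 nilpotent shift.

After assembling e^{tJ} and conjugating by P, we get:

e^{tB} =
  [2*t*exp(-5*t) + exp(-5*t), t*exp(-5*t), -t*exp(-5*t)]
  [-4*t*exp(-5*t), -2*t*exp(-5*t) + exp(-5*t), 2*t*exp(-5*t)]
  [0, 0, exp(-5*t)]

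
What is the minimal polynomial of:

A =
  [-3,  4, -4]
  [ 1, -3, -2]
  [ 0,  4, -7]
x^3 + 13*x^2 + 55*x + 75

The characteristic polynomial is χ_A(x) = (x + 3)*(x + 5)^2, so the eigenvalues are known. The minimal polynomial is
  m_A(x) = Π_λ (x − λ)^{k_λ}
where k_λ is the size of the *largest* Jordan block for λ (equivalently, the smallest k with (A − λI)^k v = 0 for every generalised eigenvector v of λ).

  λ = -5: largest Jordan block has size 2, contributing (x + 5)^2
  λ = -3: largest Jordan block has size 1, contributing (x + 3)

So m_A(x) = (x + 3)*(x + 5)^2 = x^3 + 13*x^2 + 55*x + 75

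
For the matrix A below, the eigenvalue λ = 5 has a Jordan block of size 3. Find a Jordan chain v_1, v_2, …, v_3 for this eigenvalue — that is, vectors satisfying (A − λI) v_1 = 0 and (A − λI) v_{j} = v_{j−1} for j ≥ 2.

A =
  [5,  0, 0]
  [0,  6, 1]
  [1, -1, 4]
A Jordan chain for λ = 5 of length 3:
v_1 = (0, 1, -1)ᵀ
v_2 = (0, 0, 1)ᵀ
v_3 = (1, 0, 0)ᵀ

Let N = A − (5)·I. We want v_3 with N^3 v_3 = 0 but N^2 v_3 ≠ 0; then v_{j-1} := N · v_j for j = 3, …, 2.

Pick v_3 = (1, 0, 0)ᵀ.
Then v_2 = N · v_3 = (0, 0, 1)ᵀ.
Then v_1 = N · v_2 = (0, 1, -1)ᵀ.

Sanity check: (A − (5)·I) v_1 = (0, 0, 0)ᵀ = 0. ✓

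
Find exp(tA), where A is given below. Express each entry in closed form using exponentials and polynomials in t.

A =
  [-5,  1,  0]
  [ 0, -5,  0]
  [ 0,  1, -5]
e^{tA} =
  [exp(-5*t), t*exp(-5*t), 0]
  [0, exp(-5*t), 0]
  [0, t*exp(-5*t), exp(-5*t)]

Strategy: write A = P · J · P⁻¹ where J is a Jordan canonical form, so e^{tA} = P · e^{tJ} · P⁻¹, and e^{tJ} can be computed block-by-block.

A has Jordan form
J =
  [-5,  1,  0]
  [ 0, -5,  0]
  [ 0,  0, -5]
(up to reordering of blocks).

Per-block formulas:
  For a 1×1 block at λ = -5: exp(t · [-5]) = [e^(-5t)].
  For a 2×2 Jordan block J_2(-5): exp(t · J_2(-5)) = e^(-5t)·(I + t·N), where N is the 2×2 nilpotent shift.

After assembling e^{tJ} and conjugating by P, we get:

e^{tA} =
  [exp(-5*t), t*exp(-5*t), 0]
  [0, exp(-5*t), 0]
  [0, t*exp(-5*t), exp(-5*t)]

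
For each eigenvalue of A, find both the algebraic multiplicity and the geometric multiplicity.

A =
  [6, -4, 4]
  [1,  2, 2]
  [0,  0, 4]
λ = 4: alg = 3, geom = 2

Step 1 — factor the characteristic polynomial to read off the algebraic multiplicities:
  χ_A(x) = (x - 4)^3

Step 2 — compute geometric multiplicities via the rank-nullity identity g(λ) = n − rank(A − λI):
  rank(A − (4)·I) = 1, so dim ker(A − (4)·I) = n − 1 = 2

Summary:
  λ = 4: algebraic multiplicity = 3, geometric multiplicity = 2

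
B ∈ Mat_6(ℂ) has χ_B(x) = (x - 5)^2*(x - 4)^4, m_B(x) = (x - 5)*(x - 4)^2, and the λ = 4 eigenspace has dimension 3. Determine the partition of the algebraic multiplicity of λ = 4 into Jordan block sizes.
Block sizes for λ = 4: [2, 1, 1]

Step 1 — from the characteristic polynomial, algebraic multiplicity of λ = 4 is 4. From dim ker(B − (4)·I) = 3, there are exactly 3 Jordan blocks for λ = 4.
Step 2 — from the minimal polynomial, the factor (x − 4)^2 tells us the largest block for λ = 4 has size 2.
Step 3 — with total size 4, 3 blocks, and largest block 2, the block sizes (in nonincreasing order) are [2, 1, 1].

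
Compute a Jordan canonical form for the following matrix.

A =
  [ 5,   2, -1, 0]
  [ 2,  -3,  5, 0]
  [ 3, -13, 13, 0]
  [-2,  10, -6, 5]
J_3(5) ⊕ J_1(5)

The characteristic polynomial is
  det(x·I − A) = x^4 - 20*x^3 + 150*x^2 - 500*x + 625 = (x - 5)^4

Eigenvalues and multiplicities (the geometric multiplicity of λ is n − rank(A − λI), which equals the number of Jordan blocks for λ):
  λ = 5: algebraic multiplicity = 4, geometric multiplicity = 2

Determining the block sizes for each eigenvalue:
  λ = 5: with am = 4 and gm = 2, the partition is not yet determined (e.g. several partitions of 4 into 2 parts exist). Let N = A − (5)·I. Computing rank(N^1) = 2, rank(N^2) = 1, rank(N^3) = 0; the number of blocks of size ≥ j is rank(N^{j−1}) − rank(N^j), giving [2, 1, 1]. So we have 1 block(s) of size 3, 1 block(s) of size 1 → block sizes [3, 1]

Assembling the blocks gives a Jordan form
J =
  [5, 1, 0, 0]
  [0, 5, 1, 0]
  [0, 0, 5, 0]
  [0, 0, 0, 5]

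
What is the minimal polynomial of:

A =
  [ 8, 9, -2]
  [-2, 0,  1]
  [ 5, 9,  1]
x^3 - 9*x^2 + 27*x - 27

The characteristic polynomial is χ_A(x) = (x - 3)^3, so the eigenvalues are known. The minimal polynomial is
  m_A(x) = Π_λ (x − λ)^{k_λ}
where k_λ is the size of the *largest* Jordan block for λ (equivalently, the smallest k with (A − λI)^k v = 0 for every generalised eigenvector v of λ).

  λ = 3: largest Jordan block has size 3, contributing (x − 3)^3

So m_A(x) = (x - 3)^3 = x^3 - 9*x^2 + 27*x - 27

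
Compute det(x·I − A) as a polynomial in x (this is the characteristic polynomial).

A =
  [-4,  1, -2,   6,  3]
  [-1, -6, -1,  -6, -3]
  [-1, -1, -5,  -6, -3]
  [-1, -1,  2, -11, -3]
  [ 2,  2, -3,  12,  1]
x^5 + 25*x^4 + 250*x^3 + 1250*x^2 + 3125*x + 3125

Expanding det(x·I − A) (e.g. by cofactor expansion or by noting that A is similar to its Jordan form J, which has the same characteristic polynomial as A) gives
  χ_A(x) = x^5 + 25*x^4 + 250*x^3 + 1250*x^2 + 3125*x + 3125
which factors as (x + 5)^5. The eigenvalues (with algebraic multiplicities) are λ = -5 with multiplicity 5.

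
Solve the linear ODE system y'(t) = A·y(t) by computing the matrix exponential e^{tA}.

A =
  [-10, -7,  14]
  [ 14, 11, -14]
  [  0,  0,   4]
e^{tA} =
  [-exp(4*t) + 2*exp(-3*t), -exp(4*t) + exp(-3*t), 2*exp(4*t) - 2*exp(-3*t)]
  [2*exp(4*t) - 2*exp(-3*t), 2*exp(4*t) - exp(-3*t), -2*exp(4*t) + 2*exp(-3*t)]
  [0, 0, exp(4*t)]

Strategy: write A = P · J · P⁻¹ where J is a Jordan canonical form, so e^{tA} = P · e^{tJ} · P⁻¹, and e^{tJ} can be computed block-by-block.

A has Jordan form
J =
  [-3, 0, 0]
  [ 0, 4, 0]
  [ 0, 0, 4]
(up to reordering of blocks).

Per-block formulas:
  For a 1×1 block at λ = 4: exp(t · [4]) = [e^(4t)].
  For a 1×1 block at λ = -3: exp(t · [-3]) = [e^(-3t)].

After assembling e^{tJ} and conjugating by P, we get:

e^{tA} =
  [-exp(4*t) + 2*exp(-3*t), -exp(4*t) + exp(-3*t), 2*exp(4*t) - 2*exp(-3*t)]
  [2*exp(4*t) - 2*exp(-3*t), 2*exp(4*t) - exp(-3*t), -2*exp(4*t) + 2*exp(-3*t)]
  [0, 0, exp(4*t)]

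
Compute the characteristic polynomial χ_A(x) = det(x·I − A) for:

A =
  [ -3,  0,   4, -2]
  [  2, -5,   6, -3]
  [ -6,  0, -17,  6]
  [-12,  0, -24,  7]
x^4 + 18*x^3 + 120*x^2 + 350*x + 375

Expanding det(x·I − A) (e.g. by cofactor expansion or by noting that A is similar to its Jordan form J, which has the same characteristic polynomial as A) gives
  χ_A(x) = x^4 + 18*x^3 + 120*x^2 + 350*x + 375
which factors as (x + 3)*(x + 5)^3. The eigenvalues (with algebraic multiplicities) are λ = -5 with multiplicity 3, λ = -3 with multiplicity 1.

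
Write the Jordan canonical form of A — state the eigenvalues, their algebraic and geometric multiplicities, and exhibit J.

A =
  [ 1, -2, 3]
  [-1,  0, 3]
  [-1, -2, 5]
J_2(2) ⊕ J_1(2)

The characteristic polynomial is
  det(x·I − A) = x^3 - 6*x^2 + 12*x - 8 = (x - 2)^3

Eigenvalues and multiplicities (the geometric multiplicity of λ is n − rank(A − λI), which equals the number of Jordan blocks for λ):
  λ = 2: algebraic multiplicity = 3, geometric multiplicity = 2

Determining the block sizes for each eigenvalue:
  λ = 2: 2 blocks summing to 3 forces exactly one block of size 2 and the rest size 1 → block sizes [2, 1]

Assembling the blocks gives a Jordan form
J =
  [2, 1, 0]
  [0, 2, 0]
  [0, 0, 2]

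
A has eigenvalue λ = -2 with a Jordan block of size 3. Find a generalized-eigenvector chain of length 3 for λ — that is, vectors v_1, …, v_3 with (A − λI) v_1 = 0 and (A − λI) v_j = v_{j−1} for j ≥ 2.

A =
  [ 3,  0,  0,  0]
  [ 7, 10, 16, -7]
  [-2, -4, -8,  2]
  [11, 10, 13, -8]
A Jordan chain for λ = -2 of length 3:
v_1 = (0, 10, -4, 8)ᵀ
v_2 = (0, 12, -4, 10)ᵀ
v_3 = (0, 1, 0, 0)ᵀ

Let N = A − (-2)·I. We want v_3 with N^3 v_3 = 0 but N^2 v_3 ≠ 0; then v_{j-1} := N · v_j for j = 3, …, 2.

Pick v_3 = (0, 1, 0, 0)ᵀ.
Then v_2 = N · v_3 = (0, 12, -4, 10)ᵀ.
Then v_1 = N · v_2 = (0, 10, -4, 8)ᵀ.

Sanity check: (A − (-2)·I) v_1 = (0, 0, 0, 0)ᵀ = 0. ✓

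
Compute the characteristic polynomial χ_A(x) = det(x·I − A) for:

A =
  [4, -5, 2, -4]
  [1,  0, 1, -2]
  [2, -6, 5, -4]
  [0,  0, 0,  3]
x^4 - 12*x^3 + 54*x^2 - 108*x + 81

Expanding det(x·I − A) (e.g. by cofactor expansion or by noting that A is similar to its Jordan form J, which has the same characteristic polynomial as A) gives
  χ_A(x) = x^4 - 12*x^3 + 54*x^2 - 108*x + 81
which factors as (x - 3)^4. The eigenvalues (with algebraic multiplicities) are λ = 3 with multiplicity 4.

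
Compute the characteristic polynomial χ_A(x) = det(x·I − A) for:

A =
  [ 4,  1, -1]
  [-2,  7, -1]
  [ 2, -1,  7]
x^3 - 18*x^2 + 108*x - 216

Expanding det(x·I − A) (e.g. by cofactor expansion or by noting that A is similar to its Jordan form J, which has the same characteristic polynomial as A) gives
  χ_A(x) = x^3 - 18*x^2 + 108*x - 216
which factors as (x - 6)^3. The eigenvalues (with algebraic multiplicities) are λ = 6 with multiplicity 3.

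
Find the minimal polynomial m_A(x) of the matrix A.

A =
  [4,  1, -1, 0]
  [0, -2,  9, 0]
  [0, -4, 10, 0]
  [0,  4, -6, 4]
x^3 - 12*x^2 + 48*x - 64

The characteristic polynomial is χ_A(x) = (x - 4)^4, so the eigenvalues are known. The minimal polynomial is
  m_A(x) = Π_λ (x − λ)^{k_λ}
where k_λ is the size of the *largest* Jordan block for λ (equivalently, the smallest k with (A − λI)^k v = 0 for every generalised eigenvector v of λ).

  λ = 4: largest Jordan block has size 3, contributing (x − 4)^3

So m_A(x) = (x - 4)^3 = x^3 - 12*x^2 + 48*x - 64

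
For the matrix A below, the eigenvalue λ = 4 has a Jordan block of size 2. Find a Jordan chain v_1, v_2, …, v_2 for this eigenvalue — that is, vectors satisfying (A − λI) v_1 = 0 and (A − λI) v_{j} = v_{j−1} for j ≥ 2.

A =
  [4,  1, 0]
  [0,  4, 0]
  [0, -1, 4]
A Jordan chain for λ = 4 of length 2:
v_1 = (1, 0, -1)ᵀ
v_2 = (0, 1, 0)ᵀ

Let N = A − (4)·I. We want v_2 with N^2 v_2 = 0 but N^1 v_2 ≠ 0; then v_{j-1} := N · v_j for j = 2, …, 2.

Pick v_2 = (0, 1, 0)ᵀ.
Then v_1 = N · v_2 = (1, 0, -1)ᵀ.

Sanity check: (A − (4)·I) v_1 = (0, 0, 0)ᵀ = 0. ✓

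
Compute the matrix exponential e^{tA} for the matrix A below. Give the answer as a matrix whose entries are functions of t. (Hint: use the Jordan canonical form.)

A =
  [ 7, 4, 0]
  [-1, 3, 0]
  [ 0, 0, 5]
e^{tA} =
  [2*t*exp(5*t) + exp(5*t), 4*t*exp(5*t), 0]
  [-t*exp(5*t), -2*t*exp(5*t) + exp(5*t), 0]
  [0, 0, exp(5*t)]

Strategy: write A = P · J · P⁻¹ where J is a Jordan canonical form, so e^{tA} = P · e^{tJ} · P⁻¹, and e^{tJ} can be computed block-by-block.

A has Jordan form
J =
  [5, 1, 0]
  [0, 5, 0]
  [0, 0, 5]
(up to reordering of blocks).

Per-block formulas:
  For a 2×2 Jordan block J_2(5): exp(t · J_2(5)) = e^(5t)·(I + t·N), where N is the 2×2 nilpotent shift.
  For a 1×1 block at λ = 5: exp(t · [5]) = [e^(5t)].

After assembling e^{tJ} and conjugating by P, we get:

e^{tA} =
  [2*t*exp(5*t) + exp(5*t), 4*t*exp(5*t), 0]
  [-t*exp(5*t), -2*t*exp(5*t) + exp(5*t), 0]
  [0, 0, exp(5*t)]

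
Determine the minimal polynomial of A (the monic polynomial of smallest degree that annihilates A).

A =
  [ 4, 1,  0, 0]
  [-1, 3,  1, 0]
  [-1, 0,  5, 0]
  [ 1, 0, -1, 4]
x^3 - 12*x^2 + 48*x - 64

The characteristic polynomial is χ_A(x) = (x - 4)^4, so the eigenvalues are known. The minimal polynomial is
  m_A(x) = Π_λ (x − λ)^{k_λ}
where k_λ is the size of the *largest* Jordan block for λ (equivalently, the smallest k with (A − λI)^k v = 0 for every generalised eigenvector v of λ).

  λ = 4: largest Jordan block has size 3, contributing (x − 4)^3

So m_A(x) = (x - 4)^3 = x^3 - 12*x^2 + 48*x - 64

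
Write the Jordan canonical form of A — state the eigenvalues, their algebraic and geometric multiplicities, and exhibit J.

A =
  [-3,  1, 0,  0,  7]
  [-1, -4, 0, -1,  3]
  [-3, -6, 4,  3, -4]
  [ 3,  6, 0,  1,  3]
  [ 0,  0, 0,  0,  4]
J_3(-2) ⊕ J_2(4)

The characteristic polynomial is
  det(x·I − A) = x^5 - 2*x^4 - 20*x^3 + 8*x^2 + 128*x + 128 = (x - 4)^2*(x + 2)^3

Eigenvalues and multiplicities (the geometric multiplicity of λ is n − rank(A − λI), which equals the number of Jordan blocks for λ):
  λ = -2: algebraic multiplicity = 3, geometric multiplicity = 1
  λ = 4: algebraic multiplicity = 2, geometric multiplicity = 1

Determining the block sizes for each eigenvalue:
  λ = -2: one block (gm = 1), so the single block has size am = 3 → block sizes [3]
  λ = 4: one block (gm = 1), so the single block has size am = 2 → block sizes [2]

Assembling the blocks gives a Jordan form
J =
  [-2,  1,  0, 0, 0]
  [ 0, -2,  1, 0, 0]
  [ 0,  0, -2, 0, 0]
  [ 0,  0,  0, 4, 1]
  [ 0,  0,  0, 0, 4]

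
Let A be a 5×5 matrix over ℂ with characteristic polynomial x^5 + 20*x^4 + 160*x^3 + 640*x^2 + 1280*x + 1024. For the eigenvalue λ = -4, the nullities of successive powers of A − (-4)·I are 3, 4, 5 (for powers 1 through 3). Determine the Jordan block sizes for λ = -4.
Block sizes for λ = -4: [3, 1, 1]

From the dimensions of kernels of powers, the number of Jordan blocks of size at least j is d_j − d_{j−1} where d_j = dim ker(N^j) (with d_0 = 0). Computing the differences gives [3, 1, 1].
The number of blocks of size exactly k is (#blocks of size ≥ k) − (#blocks of size ≥ k + 1), so the partition is: 2 block(s) of size 1, 1 block(s) of size 3.
In nonincreasing order the block sizes are [3, 1, 1].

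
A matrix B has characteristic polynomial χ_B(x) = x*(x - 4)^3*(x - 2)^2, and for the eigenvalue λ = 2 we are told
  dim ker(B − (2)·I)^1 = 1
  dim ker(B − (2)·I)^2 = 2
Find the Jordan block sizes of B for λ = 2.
Block sizes for λ = 2: [2]

From the dimensions of kernels of powers, the number of Jordan blocks of size at least j is d_j − d_{j−1} where d_j = dim ker(N^j) (with d_0 = 0). Computing the differences gives [1, 1].
The number of blocks of size exactly k is (#blocks of size ≥ k) − (#blocks of size ≥ k + 1), so the partition is: 1 block(s) of size 2.
In nonincreasing order the block sizes are [2].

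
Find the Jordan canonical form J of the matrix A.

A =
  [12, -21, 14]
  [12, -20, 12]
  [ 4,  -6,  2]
J_2(-2) ⊕ J_1(-2)

The characteristic polynomial is
  det(x·I − A) = x^3 + 6*x^2 + 12*x + 8 = (x + 2)^3

Eigenvalues and multiplicities (the geometric multiplicity of λ is n − rank(A − λI), which equals the number of Jordan blocks for λ):
  λ = -2: algebraic multiplicity = 3, geometric multiplicity = 2

Determining the block sizes for each eigenvalue:
  λ = -2: 2 blocks summing to 3 forces exactly one block of size 2 and the rest size 1 → block sizes [2, 1]

Assembling the blocks gives a Jordan form
J =
  [-2,  1,  0]
  [ 0, -2,  0]
  [ 0,  0, -2]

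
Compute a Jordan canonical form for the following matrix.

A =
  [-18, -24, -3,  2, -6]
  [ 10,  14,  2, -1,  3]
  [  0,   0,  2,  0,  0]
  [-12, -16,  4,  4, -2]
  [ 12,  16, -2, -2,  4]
J_1(-2) ⊕ J_2(2) ⊕ J_2(2)

The characteristic polynomial is
  det(x·I − A) = x^5 - 6*x^4 + 8*x^3 + 16*x^2 - 48*x + 32 = (x - 2)^4*(x + 2)

Eigenvalues and multiplicities (the geometric multiplicity of λ is n − rank(A − λI), which equals the number of Jordan blocks for λ):
  λ = -2: algebraic multiplicity = 1, geometric multiplicity = 1
  λ = 2: algebraic multiplicity = 4, geometric multiplicity = 2

Determining the block sizes for each eigenvalue:
  λ = -2: one block (gm = 1), so the single block has size am = 1 → block sizes [1]
  λ = 2: with am = 4 and gm = 2, the partition is not yet determined (e.g. several partitions of 4 into 2 parts exist). Let N = A − (2)·I. Computing rank(N^1) = 3, rank(N^2) = 1; the number of blocks of size ≥ j is rank(N^{j−1}) − rank(N^j), giving [2, 2]. So we have 2 block(s) of size 2 → block sizes [2, 2]

Assembling the blocks gives a Jordan form
J =
  [-2, 0, 0, 0, 0]
  [ 0, 2, 1, 0, 0]
  [ 0, 0, 2, 0, 0]
  [ 0, 0, 0, 2, 1]
  [ 0, 0, 0, 0, 2]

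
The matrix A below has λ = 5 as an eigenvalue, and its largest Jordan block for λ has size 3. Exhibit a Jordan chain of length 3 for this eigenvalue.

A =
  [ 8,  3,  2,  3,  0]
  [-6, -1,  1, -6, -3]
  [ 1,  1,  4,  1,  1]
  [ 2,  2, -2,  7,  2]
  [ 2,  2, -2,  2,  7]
A Jordan chain for λ = 5 of length 3:
v_1 = (-1, 1, 0, 0, 0)ᵀ
v_2 = (3, -6, 1, 2, 2)ᵀ
v_3 = (1, 0, 0, 0, 0)ᵀ

Let N = A − (5)·I. We want v_3 with N^3 v_3 = 0 but N^2 v_3 ≠ 0; then v_{j-1} := N · v_j for j = 3, …, 2.

Pick v_3 = (1, 0, 0, 0, 0)ᵀ.
Then v_2 = N · v_3 = (3, -6, 1, 2, 2)ᵀ.
Then v_1 = N · v_2 = (-1, 1, 0, 0, 0)ᵀ.

Sanity check: (A − (5)·I) v_1 = (0, 0, 0, 0, 0)ᵀ = 0. ✓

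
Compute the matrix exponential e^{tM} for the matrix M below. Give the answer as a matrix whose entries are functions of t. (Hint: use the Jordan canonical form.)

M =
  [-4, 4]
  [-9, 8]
e^{tM} =
  [-6*t*exp(2*t) + exp(2*t), 4*t*exp(2*t)]
  [-9*t*exp(2*t), 6*t*exp(2*t) + exp(2*t)]

Strategy: write M = P · J · P⁻¹ where J is a Jordan canonical form, so e^{tM} = P · e^{tJ} · P⁻¹, and e^{tJ} can be computed block-by-block.

M has Jordan form
J =
  [2, 1]
  [0, 2]
(up to reordering of blocks).

Per-block formulas:
  For a 2×2 Jordan block J_2(2): exp(t · J_2(2)) = e^(2t)·(I + t·N), where N is the 2×2 nilpotent shift.

After assembling e^{tJ} and conjugating by P, we get:

e^{tM} =
  [-6*t*exp(2*t) + exp(2*t), 4*t*exp(2*t)]
  [-9*t*exp(2*t), 6*t*exp(2*t) + exp(2*t)]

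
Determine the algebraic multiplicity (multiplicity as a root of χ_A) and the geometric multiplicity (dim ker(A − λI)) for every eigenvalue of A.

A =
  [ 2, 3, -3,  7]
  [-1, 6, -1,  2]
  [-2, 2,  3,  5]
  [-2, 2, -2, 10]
λ = 5: alg = 3, geom = 2; λ = 6: alg = 1, geom = 1

Step 1 — factor the characteristic polynomial to read off the algebraic multiplicities:
  χ_A(x) = (x - 6)*(x - 5)^3

Step 2 — compute geometric multiplicities via the rank-nullity identity g(λ) = n − rank(A − λI):
  rank(A − (5)·I) = 2, so dim ker(A − (5)·I) = n − 2 = 2
  rank(A − (6)·I) = 3, so dim ker(A − (6)·I) = n − 3 = 1

Summary:
  λ = 5: algebraic multiplicity = 3, geometric multiplicity = 2
  λ = 6: algebraic multiplicity = 1, geometric multiplicity = 1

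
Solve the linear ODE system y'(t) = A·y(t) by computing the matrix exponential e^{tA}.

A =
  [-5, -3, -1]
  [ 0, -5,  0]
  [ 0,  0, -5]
e^{tA} =
  [exp(-5*t), -3*t*exp(-5*t), -t*exp(-5*t)]
  [0, exp(-5*t), 0]
  [0, 0, exp(-5*t)]

Strategy: write A = P · J · P⁻¹ where J is a Jordan canonical form, so e^{tA} = P · e^{tJ} · P⁻¹, and e^{tJ} can be computed block-by-block.

A has Jordan form
J =
  [-5,  1,  0]
  [ 0, -5,  0]
  [ 0,  0, -5]
(up to reordering of blocks).

Per-block formulas:
  For a 2×2 Jordan block J_2(-5): exp(t · J_2(-5)) = e^(-5t)·(I + t·N), where N is the 2×2 nilpotent shift.
  For a 1×1 block at λ = -5: exp(t · [-5]) = [e^(-5t)].

After assembling e^{tJ} and conjugating by P, we get:

e^{tA} =
  [exp(-5*t), -3*t*exp(-5*t), -t*exp(-5*t)]
  [0, exp(-5*t), 0]
  [0, 0, exp(-5*t)]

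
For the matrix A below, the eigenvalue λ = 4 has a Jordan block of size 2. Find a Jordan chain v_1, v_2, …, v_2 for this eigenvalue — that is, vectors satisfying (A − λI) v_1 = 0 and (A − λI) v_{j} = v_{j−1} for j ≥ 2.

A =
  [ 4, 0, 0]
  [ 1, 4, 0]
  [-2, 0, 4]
A Jordan chain for λ = 4 of length 2:
v_1 = (0, 1, -2)ᵀ
v_2 = (1, 0, 0)ᵀ

Let N = A − (4)·I. We want v_2 with N^2 v_2 = 0 but N^1 v_2 ≠ 0; then v_{j-1} := N · v_j for j = 2, …, 2.

Pick v_2 = (1, 0, 0)ᵀ.
Then v_1 = N · v_2 = (0, 1, -2)ᵀ.

Sanity check: (A − (4)·I) v_1 = (0, 0, 0)ᵀ = 0. ✓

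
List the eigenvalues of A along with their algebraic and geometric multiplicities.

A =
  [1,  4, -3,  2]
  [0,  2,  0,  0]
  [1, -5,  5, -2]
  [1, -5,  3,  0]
λ = 2: alg = 4, geom = 2

Step 1 — factor the characteristic polynomial to read off the algebraic multiplicities:
  χ_A(x) = (x - 2)^4

Step 2 — compute geometric multiplicities via the rank-nullity identity g(λ) = n − rank(A − λI):
  rank(A − (2)·I) = 2, so dim ker(A − (2)·I) = n − 2 = 2

Summary:
  λ = 2: algebraic multiplicity = 4, geometric multiplicity = 2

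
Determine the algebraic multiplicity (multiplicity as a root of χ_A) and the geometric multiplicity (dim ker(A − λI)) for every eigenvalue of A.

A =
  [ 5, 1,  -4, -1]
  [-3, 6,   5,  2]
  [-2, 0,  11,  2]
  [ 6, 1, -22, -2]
λ = 5: alg = 4, geom = 2

Step 1 — factor the characteristic polynomial to read off the algebraic multiplicities:
  χ_A(x) = (x - 5)^4

Step 2 — compute geometric multiplicities via the rank-nullity identity g(λ) = n − rank(A − λI):
  rank(A − (5)·I) = 2, so dim ker(A − (5)·I) = n − 2 = 2

Summary:
  λ = 5: algebraic multiplicity = 4, geometric multiplicity = 2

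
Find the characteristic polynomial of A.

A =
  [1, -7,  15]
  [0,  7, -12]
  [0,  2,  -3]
x^3 - 5*x^2 + 7*x - 3

Expanding det(x·I − A) (e.g. by cofactor expansion or by noting that A is similar to its Jordan form J, which has the same characteristic polynomial as A) gives
  χ_A(x) = x^3 - 5*x^2 + 7*x - 3
which factors as (x - 3)*(x - 1)^2. The eigenvalues (with algebraic multiplicities) are λ = 1 with multiplicity 2, λ = 3 with multiplicity 1.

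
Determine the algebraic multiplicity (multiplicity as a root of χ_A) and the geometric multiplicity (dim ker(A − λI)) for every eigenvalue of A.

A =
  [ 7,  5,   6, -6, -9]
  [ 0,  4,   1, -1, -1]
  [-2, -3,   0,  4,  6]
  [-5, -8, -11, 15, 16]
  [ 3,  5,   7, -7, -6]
λ = 4: alg = 5, geom = 2

Step 1 — factor the characteristic polynomial to read off the algebraic multiplicities:
  χ_A(x) = (x - 4)^5

Step 2 — compute geometric multiplicities via the rank-nullity identity g(λ) = n − rank(A − λI):
  rank(A − (4)·I) = 3, so dim ker(A − (4)·I) = n − 3 = 2

Summary:
  λ = 4: algebraic multiplicity = 5, geometric multiplicity = 2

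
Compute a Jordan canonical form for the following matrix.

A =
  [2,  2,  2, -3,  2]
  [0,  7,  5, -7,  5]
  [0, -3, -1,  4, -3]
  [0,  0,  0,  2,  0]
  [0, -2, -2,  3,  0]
J_2(2) ⊕ J_2(2) ⊕ J_1(2)

The characteristic polynomial is
  det(x·I − A) = x^5 - 10*x^4 + 40*x^3 - 80*x^2 + 80*x - 32 = (x - 2)^5

Eigenvalues and multiplicities (the geometric multiplicity of λ is n − rank(A − λI), which equals the number of Jordan blocks for λ):
  λ = 2: algebraic multiplicity = 5, geometric multiplicity = 3

Determining the block sizes for each eigenvalue:
  λ = 2: with am = 5 and gm = 3, the partition is not yet determined (e.g. several partitions of 5 into 3 parts exist). Let N = A − (2)·I. Computing rank(N^1) = 2, rank(N^2) = 0; the number of blocks of size ≥ j is rank(N^{j−1}) − rank(N^j), giving [3, 2]. So we have 2 block(s) of size 2, 1 block(s) of size 1 → block sizes [2, 2, 1]

Assembling the blocks gives a Jordan form
J =
  [2, 1, 0, 0, 0]
  [0, 2, 0, 0, 0]
  [0, 0, 2, 1, 0]
  [0, 0, 0, 2, 0]
  [0, 0, 0, 0, 2]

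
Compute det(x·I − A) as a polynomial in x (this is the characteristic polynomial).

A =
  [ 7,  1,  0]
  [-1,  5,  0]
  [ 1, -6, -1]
x^3 - 11*x^2 + 24*x + 36

Expanding det(x·I − A) (e.g. by cofactor expansion or by noting that A is similar to its Jordan form J, which has the same characteristic polynomial as A) gives
  χ_A(x) = x^3 - 11*x^2 + 24*x + 36
which factors as (x - 6)^2*(x + 1). The eigenvalues (with algebraic multiplicities) are λ = -1 with multiplicity 1, λ = 6 with multiplicity 2.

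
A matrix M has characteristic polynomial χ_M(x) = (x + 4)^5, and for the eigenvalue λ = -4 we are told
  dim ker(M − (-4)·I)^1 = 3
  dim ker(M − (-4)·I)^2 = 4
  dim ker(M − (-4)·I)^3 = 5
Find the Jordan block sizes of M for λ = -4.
Block sizes for λ = -4: [3, 1, 1]

From the dimensions of kernels of powers, the number of Jordan blocks of size at least j is d_j − d_{j−1} where d_j = dim ker(N^j) (with d_0 = 0). Computing the differences gives [3, 1, 1].
The number of blocks of size exactly k is (#blocks of size ≥ k) − (#blocks of size ≥ k + 1), so the partition is: 2 block(s) of size 1, 1 block(s) of size 3.
In nonincreasing order the block sizes are [3, 1, 1].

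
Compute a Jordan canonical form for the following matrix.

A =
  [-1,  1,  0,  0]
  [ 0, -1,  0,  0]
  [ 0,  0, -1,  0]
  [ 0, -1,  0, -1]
J_2(-1) ⊕ J_1(-1) ⊕ J_1(-1)

The characteristic polynomial is
  det(x·I − A) = x^4 + 4*x^3 + 6*x^2 + 4*x + 1 = (x + 1)^4

Eigenvalues and multiplicities (the geometric multiplicity of λ is n − rank(A − λI), which equals the number of Jordan blocks for λ):
  λ = -1: algebraic multiplicity = 4, geometric multiplicity = 3

Determining the block sizes for each eigenvalue:
  λ = -1: 3 blocks summing to 4 forces exactly one block of size 2 and the rest size 1 → block sizes [2, 1, 1]

Assembling the blocks gives a Jordan form
J =
  [-1,  1,  0,  0]
  [ 0, -1,  0,  0]
  [ 0,  0, -1,  0]
  [ 0,  0,  0, -1]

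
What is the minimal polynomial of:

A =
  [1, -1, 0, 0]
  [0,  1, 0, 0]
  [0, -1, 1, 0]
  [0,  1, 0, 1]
x^2 - 2*x + 1

The characteristic polynomial is χ_A(x) = (x - 1)^4, so the eigenvalues are known. The minimal polynomial is
  m_A(x) = Π_λ (x − λ)^{k_λ}
where k_λ is the size of the *largest* Jordan block for λ (equivalently, the smallest k with (A − λI)^k v = 0 for every generalised eigenvector v of λ).

  λ = 1: largest Jordan block has size 2, contributing (x − 1)^2

So m_A(x) = (x - 1)^2 = x^2 - 2*x + 1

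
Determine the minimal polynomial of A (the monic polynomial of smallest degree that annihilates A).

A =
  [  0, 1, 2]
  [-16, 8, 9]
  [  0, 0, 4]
x^3 - 12*x^2 + 48*x - 64

The characteristic polynomial is χ_A(x) = (x - 4)^3, so the eigenvalues are known. The minimal polynomial is
  m_A(x) = Π_λ (x − λ)^{k_λ}
where k_λ is the size of the *largest* Jordan block for λ (equivalently, the smallest k with (A − λI)^k v = 0 for every generalised eigenvector v of λ).

  λ = 4: largest Jordan block has size 3, contributing (x − 4)^3

So m_A(x) = (x - 4)^3 = x^3 - 12*x^2 + 48*x - 64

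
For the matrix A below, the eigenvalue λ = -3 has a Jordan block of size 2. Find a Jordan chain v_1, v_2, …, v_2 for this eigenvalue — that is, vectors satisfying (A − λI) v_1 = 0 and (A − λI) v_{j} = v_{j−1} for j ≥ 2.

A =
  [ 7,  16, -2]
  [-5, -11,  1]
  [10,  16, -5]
A Jordan chain for λ = -3 of length 2:
v_1 = (10, -5, 10)ᵀ
v_2 = (1, 0, 0)ᵀ

Let N = A − (-3)·I. We want v_2 with N^2 v_2 = 0 but N^1 v_2 ≠ 0; then v_{j-1} := N · v_j for j = 2, …, 2.

Pick v_2 = (1, 0, 0)ᵀ.
Then v_1 = N · v_2 = (10, -5, 10)ᵀ.

Sanity check: (A − (-3)·I) v_1 = (0, 0, 0)ᵀ = 0. ✓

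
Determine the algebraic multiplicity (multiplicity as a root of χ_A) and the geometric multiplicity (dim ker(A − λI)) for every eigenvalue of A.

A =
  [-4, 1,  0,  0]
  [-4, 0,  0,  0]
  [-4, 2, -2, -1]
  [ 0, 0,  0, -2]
λ = -2: alg = 4, geom = 2

Step 1 — factor the characteristic polynomial to read off the algebraic multiplicities:
  χ_A(x) = (x + 2)^4

Step 2 — compute geometric multiplicities via the rank-nullity identity g(λ) = n − rank(A − λI):
  rank(A − (-2)·I) = 2, so dim ker(A − (-2)·I) = n − 2 = 2

Summary:
  λ = -2: algebraic multiplicity = 4, geometric multiplicity = 2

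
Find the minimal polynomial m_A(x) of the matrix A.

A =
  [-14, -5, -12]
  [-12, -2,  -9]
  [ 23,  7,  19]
x^3 - 3*x^2 + 3*x - 1

The characteristic polynomial is χ_A(x) = (x - 1)^3, so the eigenvalues are known. The minimal polynomial is
  m_A(x) = Π_λ (x − λ)^{k_λ}
where k_λ is the size of the *largest* Jordan block for λ (equivalently, the smallest k with (A − λI)^k v = 0 for every generalised eigenvector v of λ).

  λ = 1: largest Jordan block has size 3, contributing (x − 1)^3

So m_A(x) = (x - 1)^3 = x^3 - 3*x^2 + 3*x - 1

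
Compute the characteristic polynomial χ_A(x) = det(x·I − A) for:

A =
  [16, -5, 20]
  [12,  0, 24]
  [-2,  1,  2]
x^3 - 18*x^2 + 108*x - 216

Expanding det(x·I − A) (e.g. by cofactor expansion or by noting that A is similar to its Jordan form J, which has the same characteristic polynomial as A) gives
  χ_A(x) = x^3 - 18*x^2 + 108*x - 216
which factors as (x - 6)^3. The eigenvalues (with algebraic multiplicities) are λ = 6 with multiplicity 3.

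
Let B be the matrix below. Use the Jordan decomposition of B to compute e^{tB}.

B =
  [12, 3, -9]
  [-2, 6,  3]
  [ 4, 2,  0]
e^{tB} =
  [-3*t^2*exp(6*t) + 6*t*exp(6*t) + exp(6*t), 3*t*exp(6*t), 9*t^2*exp(6*t)/2 - 9*t*exp(6*t)]
  [-2*t*exp(6*t), exp(6*t), 3*t*exp(6*t)]
  [-2*t^2*exp(6*t) + 4*t*exp(6*t), 2*t*exp(6*t), 3*t^2*exp(6*t) - 6*t*exp(6*t) + exp(6*t)]

Strategy: write B = P · J · P⁻¹ where J is a Jordan canonical form, so e^{tB} = P · e^{tJ} · P⁻¹, and e^{tJ} can be computed block-by-block.

B has Jordan form
J =
  [6, 1, 0]
  [0, 6, 1]
  [0, 0, 6]
(up to reordering of blocks).

Per-block formulas:
  For a 3×3 Jordan block J_3(6): exp(t · J_3(6)) = e^(6t)·(I + t·N + (t^2/2)·N^2), where N is the 3×3 nilpotent shift.

After assembling e^{tJ} and conjugating by P, we get:

e^{tB} =
  [-3*t^2*exp(6*t) + 6*t*exp(6*t) + exp(6*t), 3*t*exp(6*t), 9*t^2*exp(6*t)/2 - 9*t*exp(6*t)]
  [-2*t*exp(6*t), exp(6*t), 3*t*exp(6*t)]
  [-2*t^2*exp(6*t) + 4*t*exp(6*t), 2*t*exp(6*t), 3*t^2*exp(6*t) - 6*t*exp(6*t) + exp(6*t)]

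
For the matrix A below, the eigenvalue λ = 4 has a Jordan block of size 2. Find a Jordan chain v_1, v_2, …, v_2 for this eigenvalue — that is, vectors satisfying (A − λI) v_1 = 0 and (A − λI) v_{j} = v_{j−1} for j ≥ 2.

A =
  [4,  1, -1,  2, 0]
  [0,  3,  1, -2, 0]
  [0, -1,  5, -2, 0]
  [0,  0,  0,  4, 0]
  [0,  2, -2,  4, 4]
A Jordan chain for λ = 4 of length 2:
v_1 = (1, -1, -1, 0, 2)ᵀ
v_2 = (0, 1, 0, 0, 0)ᵀ

Let N = A − (4)·I. We want v_2 with N^2 v_2 = 0 but N^1 v_2 ≠ 0; then v_{j-1} := N · v_j for j = 2, …, 2.

Pick v_2 = (0, 1, 0, 0, 0)ᵀ.
Then v_1 = N · v_2 = (1, -1, -1, 0, 2)ᵀ.

Sanity check: (A − (4)·I) v_1 = (0, 0, 0, 0, 0)ᵀ = 0. ✓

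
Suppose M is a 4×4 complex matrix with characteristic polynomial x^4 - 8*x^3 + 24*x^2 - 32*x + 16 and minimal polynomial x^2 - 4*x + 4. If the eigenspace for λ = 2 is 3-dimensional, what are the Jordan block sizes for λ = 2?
Block sizes for λ = 2: [2, 1, 1]

Step 1 — from the characteristic polynomial, algebraic multiplicity of λ = 2 is 4. From dim ker(M − (2)·I) = 3, there are exactly 3 Jordan blocks for λ = 2.
Step 2 — from the minimal polynomial, the factor (x − 2)^2 tells us the largest block for λ = 2 has size 2.
Step 3 — with total size 4, 3 blocks, and largest block 2, the block sizes (in nonincreasing order) are [2, 1, 1].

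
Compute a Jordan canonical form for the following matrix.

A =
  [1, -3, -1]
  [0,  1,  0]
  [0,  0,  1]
J_2(1) ⊕ J_1(1)

The characteristic polynomial is
  det(x·I − A) = x^3 - 3*x^2 + 3*x - 1 = (x - 1)^3

Eigenvalues and multiplicities (the geometric multiplicity of λ is n − rank(A − λI), which equals the number of Jordan blocks for λ):
  λ = 1: algebraic multiplicity = 3, geometric multiplicity = 2

Determining the block sizes for each eigenvalue:
  λ = 1: 2 blocks summing to 3 forces exactly one block of size 2 and the rest size 1 → block sizes [2, 1]

Assembling the blocks gives a Jordan form
J =
  [1, 1, 0]
  [0, 1, 0]
  [0, 0, 1]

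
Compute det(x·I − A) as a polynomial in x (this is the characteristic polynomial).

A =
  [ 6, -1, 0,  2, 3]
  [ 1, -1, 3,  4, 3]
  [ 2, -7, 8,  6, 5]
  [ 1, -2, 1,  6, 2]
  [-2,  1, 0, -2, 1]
x^5 - 20*x^4 + 160*x^3 - 640*x^2 + 1280*x - 1024

Expanding det(x·I − A) (e.g. by cofactor expansion or by noting that A is similar to its Jordan form J, which has the same characteristic polynomial as A) gives
  χ_A(x) = x^5 - 20*x^4 + 160*x^3 - 640*x^2 + 1280*x - 1024
which factors as (x - 4)^5. The eigenvalues (with algebraic multiplicities) are λ = 4 with multiplicity 5.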